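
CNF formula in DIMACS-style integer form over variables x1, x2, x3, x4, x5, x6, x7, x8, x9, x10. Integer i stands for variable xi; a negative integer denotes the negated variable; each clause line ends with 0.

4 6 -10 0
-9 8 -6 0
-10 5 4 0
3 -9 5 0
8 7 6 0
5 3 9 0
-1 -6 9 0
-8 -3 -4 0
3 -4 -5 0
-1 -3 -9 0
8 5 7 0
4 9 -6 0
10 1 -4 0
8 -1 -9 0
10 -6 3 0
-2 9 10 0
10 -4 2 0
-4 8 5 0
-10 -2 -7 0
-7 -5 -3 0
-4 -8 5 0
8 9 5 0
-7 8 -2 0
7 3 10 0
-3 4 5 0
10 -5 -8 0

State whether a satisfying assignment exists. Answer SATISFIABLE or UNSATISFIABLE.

Try x1 = False.
The remaining clauses are satisfied by x2 = True, x3 = True, x4 = True, x5 = True, x6 = True, x7 = False, x8 = False, x9 = False, x10 = True.
So x1=F, x2=T, x3=T, x4=T, x5=T, x6=T, x7=F, x8=F, x9=F, x10=T is a satisfying assignment.

SATISFIABLE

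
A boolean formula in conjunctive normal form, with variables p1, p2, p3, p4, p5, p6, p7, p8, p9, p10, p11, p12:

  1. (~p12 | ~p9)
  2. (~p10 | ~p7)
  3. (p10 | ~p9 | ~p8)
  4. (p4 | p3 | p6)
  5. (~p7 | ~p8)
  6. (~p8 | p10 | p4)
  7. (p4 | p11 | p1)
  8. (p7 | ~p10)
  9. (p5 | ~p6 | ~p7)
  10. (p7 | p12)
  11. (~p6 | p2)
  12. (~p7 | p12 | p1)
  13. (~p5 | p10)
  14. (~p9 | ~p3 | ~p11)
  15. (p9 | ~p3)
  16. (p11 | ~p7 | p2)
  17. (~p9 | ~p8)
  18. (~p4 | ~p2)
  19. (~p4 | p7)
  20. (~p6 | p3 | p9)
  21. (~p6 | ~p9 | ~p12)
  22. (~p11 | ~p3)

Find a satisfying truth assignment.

p1=T, p2=F, p3=F, p4=T, p5=F, p6=F, p7=T, p8=F, p9=F, p10=F, p11=T, p12=F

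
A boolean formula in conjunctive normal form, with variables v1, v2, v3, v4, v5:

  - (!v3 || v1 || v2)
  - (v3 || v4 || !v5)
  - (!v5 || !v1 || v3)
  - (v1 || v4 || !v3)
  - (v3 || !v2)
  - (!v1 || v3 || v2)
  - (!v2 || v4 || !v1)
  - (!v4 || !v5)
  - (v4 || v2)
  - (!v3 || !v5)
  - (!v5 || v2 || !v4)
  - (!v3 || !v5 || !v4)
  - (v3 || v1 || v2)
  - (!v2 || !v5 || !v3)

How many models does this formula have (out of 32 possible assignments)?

3

The models are:
  v1=F v2=T v3=T v4=T v5=F
  v1=T v2=F v3=T v4=T v5=F
  v1=T v2=T v3=T v4=T v5=F
Count: 3.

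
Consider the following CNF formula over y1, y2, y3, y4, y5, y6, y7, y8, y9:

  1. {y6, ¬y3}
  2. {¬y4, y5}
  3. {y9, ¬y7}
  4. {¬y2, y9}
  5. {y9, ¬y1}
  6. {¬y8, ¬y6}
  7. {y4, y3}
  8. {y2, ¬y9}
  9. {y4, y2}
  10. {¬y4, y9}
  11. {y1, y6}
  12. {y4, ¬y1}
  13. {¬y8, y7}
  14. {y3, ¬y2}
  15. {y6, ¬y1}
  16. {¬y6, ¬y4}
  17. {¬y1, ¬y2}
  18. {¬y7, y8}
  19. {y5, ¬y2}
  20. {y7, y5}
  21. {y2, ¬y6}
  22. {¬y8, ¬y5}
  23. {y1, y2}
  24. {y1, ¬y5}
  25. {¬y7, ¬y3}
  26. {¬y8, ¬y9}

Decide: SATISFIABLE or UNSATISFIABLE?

UNSATISFIABLE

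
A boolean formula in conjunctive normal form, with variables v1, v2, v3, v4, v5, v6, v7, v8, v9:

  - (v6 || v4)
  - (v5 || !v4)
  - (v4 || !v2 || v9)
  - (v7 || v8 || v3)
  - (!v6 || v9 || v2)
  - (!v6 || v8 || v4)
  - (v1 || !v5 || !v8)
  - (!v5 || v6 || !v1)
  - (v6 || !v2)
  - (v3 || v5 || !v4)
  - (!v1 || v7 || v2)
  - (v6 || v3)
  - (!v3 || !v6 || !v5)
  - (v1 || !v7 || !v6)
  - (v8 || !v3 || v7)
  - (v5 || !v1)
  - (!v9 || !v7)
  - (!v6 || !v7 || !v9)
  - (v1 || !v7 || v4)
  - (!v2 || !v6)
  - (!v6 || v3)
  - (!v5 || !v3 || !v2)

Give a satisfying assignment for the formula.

v1 = False  v2 = False  v3 = True  v4 = False  v5 = False  v6 = True  v7 = False  v8 = True  v9 = True

Try v1 = False.
The remaining clauses are satisfied by v2 = False, v3 = True, v4 = False, v5 = False, v6 = True, v7 = False, v8 = True, v9 = True.
Check each clause:
  1. (v6 || v4) — v6 is true.
  2. (v5 || !v4) — !v4 is true.
  3. (!v2 || v9 || v4) — v9 is true.
  4. (v3 || v7 || v8) — v8 is true.
  5. (v2 || !v6 || v9) — v9 is true.
  6. (v4 || v8 || !v6) — v8 is true.
  7. (!v5 || !v8 || v1) — !v5 is true.
  8. (!v5 || !v1 || v6) — !v5 is true.
  9. (!v2 || v6) — v6 is true.
  10. (v5 || v3 || !v4) — v3 is true.
  11. (v7 || v2 || !v1) — !v1 is true.
  12. (v6 || v3) — v3 is true.
  13. (!v3 || !v6 || !v5) — !v5 is true.
  14. (!v7 || !v6 || v1) — !v7 is true.
  15. (v8 || !v3 || v7) — v8 is true.
  16. (!v1 || v5) — !v1 is true.
  17. (!v7 || !v9) — !v7 is true.
  18. (!v7 || !v6 || !v9) — !v7 is true.
  19. (v4 || v1 || !v7) — !v7 is true.
  20. (!v6 || !v2) — !v2 is true.
  21. (v3 || !v6) — v3 is true.
  22. (!v5 || !v3 || !v2) — !v5 is true.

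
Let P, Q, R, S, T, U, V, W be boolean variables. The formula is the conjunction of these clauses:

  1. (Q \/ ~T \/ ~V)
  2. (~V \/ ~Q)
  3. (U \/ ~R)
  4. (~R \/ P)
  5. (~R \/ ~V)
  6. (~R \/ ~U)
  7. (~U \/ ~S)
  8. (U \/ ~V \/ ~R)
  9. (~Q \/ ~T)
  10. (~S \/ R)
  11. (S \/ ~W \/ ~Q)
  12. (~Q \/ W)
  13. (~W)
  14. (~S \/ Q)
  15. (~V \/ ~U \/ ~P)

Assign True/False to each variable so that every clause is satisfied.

P=False, Q=False, R=False, S=False, T=True, U=True, V=False, W=False

Unit propagation: (~W) forces W = False.
The clause (~Q) is unit: Q must be False.
(~S) is a unit clause, so S = False.
Pure literal: R appears only negated; assign R = False.
V occurs only negated in the remaining clauses — set V = False.
P, T, U are now unconstrained; take P = False, T = True, U = True.
Every clause has at least one true literal under this assignment.
Check each clause:
  1. (~T \/ Q \/ ~V) — ~V is true.
  2. (~V \/ ~Q) — ~V is true.
  3. (~R \/ U) — ~R is true.
  4. (~R \/ P) — ~R is true.
  5. (~V \/ ~R) — ~V is true.
  6. (~R \/ ~U) — ~R is true.
  7. (~S \/ ~U) — ~S is true.
  8. (~R \/ ~V \/ U) — ~V is true.
  9. (~Q \/ ~T) — ~Q is true.
  10. (~S \/ R) — ~S is true.
  11. (~Q \/ S \/ ~W) — ~W is true.
  12. (~Q \/ W) — ~Q is true.
  13. (~W) — ~W is true.
  14. (Q \/ ~S) — ~S is true.
  15. (~U \/ ~V \/ ~P) — ~V is true.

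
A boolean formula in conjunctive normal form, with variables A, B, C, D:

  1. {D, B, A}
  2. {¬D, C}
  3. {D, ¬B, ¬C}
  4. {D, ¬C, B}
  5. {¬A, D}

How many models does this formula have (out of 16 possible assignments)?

The models are:
  A=F B=F C=T D=T
  A=F B=T C=F D=F
  A=F B=T C=T D=T
  A=T B=F C=T D=T
  A=T B=T C=T D=T
That's 5 in total.

5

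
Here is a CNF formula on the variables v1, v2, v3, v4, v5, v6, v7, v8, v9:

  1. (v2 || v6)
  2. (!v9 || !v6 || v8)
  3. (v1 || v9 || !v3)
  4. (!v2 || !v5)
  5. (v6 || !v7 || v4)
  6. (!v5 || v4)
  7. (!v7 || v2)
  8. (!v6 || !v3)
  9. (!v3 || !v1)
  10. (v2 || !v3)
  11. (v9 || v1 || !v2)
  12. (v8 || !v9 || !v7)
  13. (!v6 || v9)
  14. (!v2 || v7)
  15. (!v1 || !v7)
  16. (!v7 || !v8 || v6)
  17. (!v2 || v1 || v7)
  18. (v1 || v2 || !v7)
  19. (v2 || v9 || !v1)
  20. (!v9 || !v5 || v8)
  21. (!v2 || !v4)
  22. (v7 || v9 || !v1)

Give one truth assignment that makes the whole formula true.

v1 = True, v2 = False, v3 = False, v4 = True, v5 = True, v6 = True, v7 = False, v8 = True, v9 = True

Check each clause:
  1. (v2 || v6) — v6 is true.
  2. (v8 || !v9 || !v6) — v8 is true.
  3. (!v3 || v9 || v1) — v9 is true.
  4. (!v5 || !v2) — !v2 is true.
  5. (!v7 || v4 || v6) — !v7 is true.
  6. (!v5 || v4) — v4 is true.
  7. (v2 || !v7) — !v7 is true.
  8. (!v3 || !v6) — !v3 is true.
  9. (!v1 || !v3) — !v3 is true.
  10. (v2 || !v3) — !v3 is true.
  11. (v9 || v1 || !v2) — v9 is true.
  12. (v8 || !v9 || !v7) — v8 is true.
  13. (!v6 || v9) — v9 is true.
  14. (!v2 || v7) — !v2 is true.
  15. (!v1 || !v7) — !v7 is true.
  16. (v6 || !v8 || !v7) — !v7 is true.
  17. (v1 || v7 || !v2) — v1 is true.
  18. (v2 || v1 || !v7) — !v7 is true.
  19. (v9 || v2 || !v1) — v9 is true.
  20. (!v9 || v8 || !v5) — v8 is true.
  21. (!v4 || !v2) — !v2 is true.
  22. (!v1 || v9 || v7) — v9 is true.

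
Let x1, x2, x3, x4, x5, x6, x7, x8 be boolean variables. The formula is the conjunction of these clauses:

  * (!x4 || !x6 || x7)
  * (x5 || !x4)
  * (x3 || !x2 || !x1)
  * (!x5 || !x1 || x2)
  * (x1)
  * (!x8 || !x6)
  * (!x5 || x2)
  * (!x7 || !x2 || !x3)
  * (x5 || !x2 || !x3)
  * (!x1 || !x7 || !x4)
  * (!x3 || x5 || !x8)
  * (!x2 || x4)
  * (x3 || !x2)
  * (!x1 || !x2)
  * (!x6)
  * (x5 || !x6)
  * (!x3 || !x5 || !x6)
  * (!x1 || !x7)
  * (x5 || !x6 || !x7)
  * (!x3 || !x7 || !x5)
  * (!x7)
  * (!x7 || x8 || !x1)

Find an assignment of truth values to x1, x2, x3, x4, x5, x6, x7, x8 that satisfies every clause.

The clause (x1) is unit: x1 must be True.
(!x2) is a unit clause, so x2 = False.
(!x5) is a unit clause, so x5 = False.
(!x4) is a unit clause, so x4 = False.
Unit propagation: (!x6) forces x6 = False.
Unit propagation: (!x7) forces x7 = False.
Pure literal: x3 appears only negated; assign x3 = False.
x8 occurs only negated in the remaining clauses — set x8 = False.
Check each clause:
  1. (x7 || !x4 || !x6) — !x6 is true.
  2. (x5 || !x4) — !x4 is true.
  3. (!x2 || x3 || !x1) — !x2 is true.
  4. (!x1 || !x5 || x2) — !x5 is true.
  5. (x1) — x1 is true.
  6. (!x6 || !x8) — !x8 is true.
  7. (!x5 || x2) — !x5 is true.
  8. (!x7 || !x2 || !x3) — !x7 is true.
  9. (!x3 || !x2 || x5) — !x3 is true.
  10. (!x4 || !x7 || !x1) — !x7 is true.
  11. (!x3 || x5 || !x8) — !x8 is true.
  12. (x4 || !x2) — !x2 is true.
  13. (x3 || !x2) — !x2 is true.
  14. (!x1 || !x2) — !x2 is true.
  15. (!x6) — !x6 is true.
  16. (x5 || !x6) — !x6 is true.
  17. (!x3 || !x5 || !x6) — !x6 is true.
  18. (!x1 || !x7) — !x7 is true.
  19. (x5 || !x7 || !x6) — !x7 is true.
  20. (!x5 || !x3 || !x7) — !x7 is true.
  21. (!x7) — !x7 is true.
  22. (!x7 || x8 || !x1) — !x7 is true.

x1=True, x2=False, x3=False, x4=False, x5=False, x6=False, x7=False, x8=False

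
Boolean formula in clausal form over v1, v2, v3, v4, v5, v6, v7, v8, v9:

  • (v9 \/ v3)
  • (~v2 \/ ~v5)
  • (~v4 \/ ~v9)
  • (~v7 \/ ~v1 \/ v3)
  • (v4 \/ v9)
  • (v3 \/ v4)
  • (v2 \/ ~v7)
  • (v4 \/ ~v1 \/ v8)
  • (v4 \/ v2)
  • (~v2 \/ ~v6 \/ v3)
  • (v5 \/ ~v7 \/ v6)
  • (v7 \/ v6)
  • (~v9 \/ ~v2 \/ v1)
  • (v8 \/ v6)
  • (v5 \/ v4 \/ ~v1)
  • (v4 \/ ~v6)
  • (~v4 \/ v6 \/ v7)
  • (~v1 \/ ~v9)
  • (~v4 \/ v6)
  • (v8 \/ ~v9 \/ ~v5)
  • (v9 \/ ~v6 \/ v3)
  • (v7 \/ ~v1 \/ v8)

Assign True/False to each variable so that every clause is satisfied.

v1 = F, v2 = F, v3 = T, v4 = T, v5 = F, v6 = T, v7 = F, v8 = F, v9 = F

Pure literal: v3 appears only positively; assign v3 = True.
Try v1 = False.
For the remaining variables, v2 = False, v4 = True, v5 = False, v6 = True, v7 = False, v8 = False, v9 = False works.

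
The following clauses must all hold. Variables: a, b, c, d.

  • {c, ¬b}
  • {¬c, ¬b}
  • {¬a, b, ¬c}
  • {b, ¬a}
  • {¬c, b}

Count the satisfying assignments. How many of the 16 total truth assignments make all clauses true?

2

The models are:
  a=0 b=0 c=0 d=0
  a=0 b=0 c=0 d=1
That's 2 in total.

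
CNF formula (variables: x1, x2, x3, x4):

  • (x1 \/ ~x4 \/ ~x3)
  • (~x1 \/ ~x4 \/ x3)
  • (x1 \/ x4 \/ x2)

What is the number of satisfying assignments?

Case analysis on x1 and x4:
  x1=T, x4=T: remaining (x2,x3) ∈ {(F,T); (T,T)} — 2.
  x1=T, x4=F: remaining (x2,x3) ∈ {(F,F); (F,T); (T,F); (T,T)} — 4.
  x1=F, x4=T: remaining (x2,x3) ∈ {(F,F); (T,F)} — 2.
  x1=F, x4=F: remaining (x2,x3) ∈ {(T,F); (T,T)} — 2.
Total: 2 + 4 + 2 + 2 = 10.

10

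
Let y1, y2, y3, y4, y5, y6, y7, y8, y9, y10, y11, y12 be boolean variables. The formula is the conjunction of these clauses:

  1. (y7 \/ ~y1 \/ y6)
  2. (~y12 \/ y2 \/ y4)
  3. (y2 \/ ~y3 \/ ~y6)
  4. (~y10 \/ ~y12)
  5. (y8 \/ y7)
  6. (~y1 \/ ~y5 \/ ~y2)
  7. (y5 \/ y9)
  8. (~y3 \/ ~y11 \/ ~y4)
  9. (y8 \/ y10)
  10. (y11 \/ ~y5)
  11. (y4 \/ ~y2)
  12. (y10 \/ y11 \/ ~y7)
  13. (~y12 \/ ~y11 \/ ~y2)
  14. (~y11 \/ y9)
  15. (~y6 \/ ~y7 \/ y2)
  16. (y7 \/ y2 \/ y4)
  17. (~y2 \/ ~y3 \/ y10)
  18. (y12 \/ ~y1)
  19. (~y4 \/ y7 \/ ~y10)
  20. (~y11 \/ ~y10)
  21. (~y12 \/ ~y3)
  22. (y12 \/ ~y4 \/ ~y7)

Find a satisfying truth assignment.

Pure literal: y1 appears only negated; assign y1 = False.
Pure literal: y3 appears only negated; assign y3 = False.
Set y2 = False and propagate.
Branch on y4: take y4 = True.
Try y5 = True.
  then y11 is forced to True.
  then y9 is forced to True.
  then y10 is forced to False.
  then y8 is forced to True.
For the remaining variables, y6 = False, y7 = False, y12 = False works.
Every clause has at least one true literal under this assignment.

y1=F, y2=F, y3=F, y4=T, y5=T, y6=F, y7=F, y8=T, y9=T, y10=F, y11=T, y12=F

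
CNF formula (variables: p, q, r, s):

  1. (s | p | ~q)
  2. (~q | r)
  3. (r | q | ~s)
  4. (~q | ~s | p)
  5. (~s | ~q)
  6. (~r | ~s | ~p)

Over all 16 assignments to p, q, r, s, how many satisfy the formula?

Satisfying assignments:
  p=F q=F r=F s=F
  p=F q=F r=T s=F
  p=F q=F r=T s=T
  p=T q=F r=F s=F
  p=T q=F r=T s=F
  p=T q=T r=T s=F
That's 6 in total.

6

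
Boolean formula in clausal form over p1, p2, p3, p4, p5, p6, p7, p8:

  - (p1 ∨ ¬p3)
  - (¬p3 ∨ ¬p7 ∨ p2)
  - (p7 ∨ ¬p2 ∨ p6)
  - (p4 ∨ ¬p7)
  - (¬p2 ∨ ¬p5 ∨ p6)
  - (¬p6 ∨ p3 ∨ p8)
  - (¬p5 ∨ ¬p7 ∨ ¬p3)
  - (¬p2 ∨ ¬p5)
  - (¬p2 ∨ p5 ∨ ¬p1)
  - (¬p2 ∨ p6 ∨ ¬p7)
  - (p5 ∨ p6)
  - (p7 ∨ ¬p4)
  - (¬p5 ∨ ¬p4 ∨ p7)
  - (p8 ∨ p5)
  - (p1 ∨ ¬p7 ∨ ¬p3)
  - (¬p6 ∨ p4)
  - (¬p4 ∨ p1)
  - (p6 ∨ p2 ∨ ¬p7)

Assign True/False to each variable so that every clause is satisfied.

p1=True, p2=False, p3=True, p4=False, p5=True, p6=False, p7=False, p8=False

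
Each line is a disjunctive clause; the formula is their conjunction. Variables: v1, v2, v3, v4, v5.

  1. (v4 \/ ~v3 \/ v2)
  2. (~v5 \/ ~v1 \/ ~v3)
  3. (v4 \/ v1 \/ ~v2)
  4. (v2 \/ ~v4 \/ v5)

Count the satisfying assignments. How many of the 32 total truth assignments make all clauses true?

17

Case analysis on v2 and v4:
  v2=1, v4=1: 7 of the 8 assignments to (v1,v3,v5) work.
  v2=1, v4=0: remaining (v1,v3,v5) ∈ {(1,0,0); (1,0,1); (1,1,0)} — 3.
  v2=0, v4=1: remaining (v1,v3,v5) ∈ {(0,0,1); (0,1,1); (1,0,1)} — 3.
  v2=0, v4=0: remaining (v1,v3,v5) ∈ {(0,0,0); (0,0,1); (1,0,0); (1,0,1)} — 4.
Total: 7 + 3 + 3 + 4 = 17.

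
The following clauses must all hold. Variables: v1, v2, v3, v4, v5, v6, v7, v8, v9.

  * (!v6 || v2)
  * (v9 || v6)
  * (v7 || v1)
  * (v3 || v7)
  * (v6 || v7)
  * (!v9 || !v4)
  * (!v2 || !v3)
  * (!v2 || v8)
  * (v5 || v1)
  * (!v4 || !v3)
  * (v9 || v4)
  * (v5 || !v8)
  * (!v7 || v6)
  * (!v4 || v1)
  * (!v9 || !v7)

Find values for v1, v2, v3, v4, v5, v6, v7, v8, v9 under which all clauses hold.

v1 = T  v2 = T  v3 = F  v4 = T  v5 = T  v6 = T  v7 = T  v8 = T  v9 = F

Check each clause:
  1. (v2 || !v6) — v2 is true.
  2. (v6 || v9) — v6 is true.
  3. (v1 || v7) — v1 is true.
  4. (v3 || v7) — v7 is true.
  5. (v6 || v7) — v6 is true.
  6. (!v9 || !v4) — !v9 is true.
  7. (!v3 || !v2) — !v3 is true.
  8. (v8 || !v2) — v8 is true.
  9. (v1 || v5) — v1 is true.
  10. (!v3 || !v4) — !v3 is true.
  11. (v4 || v9) — v4 is true.
  12. (v5 || !v8) — v5 is true.
  13. (!v7 || v6) — v6 is true.
  14. (!v4 || v1) — v1 is true.
  15. (!v7 || !v9) — !v9 is true.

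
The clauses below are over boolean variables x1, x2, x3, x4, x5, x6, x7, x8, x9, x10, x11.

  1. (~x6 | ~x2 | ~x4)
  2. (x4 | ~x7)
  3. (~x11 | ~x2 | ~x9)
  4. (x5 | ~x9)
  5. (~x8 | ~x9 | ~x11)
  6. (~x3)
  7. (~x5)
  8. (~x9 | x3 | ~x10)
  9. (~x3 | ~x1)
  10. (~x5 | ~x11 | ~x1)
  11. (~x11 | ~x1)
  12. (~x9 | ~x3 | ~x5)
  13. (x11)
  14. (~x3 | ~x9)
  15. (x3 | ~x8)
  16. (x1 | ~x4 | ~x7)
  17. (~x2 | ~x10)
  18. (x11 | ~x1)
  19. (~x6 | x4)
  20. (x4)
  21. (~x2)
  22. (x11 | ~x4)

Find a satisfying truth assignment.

The clause (~x3) is unit: x3 must be False.
Unit propagation: (~x5) forces x5 = False.
(~x9) is a unit clause, so x9 = False.
Unit propagation: (x11) forces x11 = True.
Unit propagation: (~x1) forces x1 = False.
The clause (~x8) is unit: x8 must be False.
Unit propagation: (x4) forces x4 = True.
Unit propagation: (~x7) forces x7 = False.
Unit propagation: (~x2) forces x2 = False.
x6, x10 are now unconstrained; take x6 = False, x10 = False.
Every clause has at least one true literal under this assignment.

x1=F  x2=F  x3=F  x4=T  x5=F  x6=F  x7=F  x8=F  x9=F  x10=F  x11=T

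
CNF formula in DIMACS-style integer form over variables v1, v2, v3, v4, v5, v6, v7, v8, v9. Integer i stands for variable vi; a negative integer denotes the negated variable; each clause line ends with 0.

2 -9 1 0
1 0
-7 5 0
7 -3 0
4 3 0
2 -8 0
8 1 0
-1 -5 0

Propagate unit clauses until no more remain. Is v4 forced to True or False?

True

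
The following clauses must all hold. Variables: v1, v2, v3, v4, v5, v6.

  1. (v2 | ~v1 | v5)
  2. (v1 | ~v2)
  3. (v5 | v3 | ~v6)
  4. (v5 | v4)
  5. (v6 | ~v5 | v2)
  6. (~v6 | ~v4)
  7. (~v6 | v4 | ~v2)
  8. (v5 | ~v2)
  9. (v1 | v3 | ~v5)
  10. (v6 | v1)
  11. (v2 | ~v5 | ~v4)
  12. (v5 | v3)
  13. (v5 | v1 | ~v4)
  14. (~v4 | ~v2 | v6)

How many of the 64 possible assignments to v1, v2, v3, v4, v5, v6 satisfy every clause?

5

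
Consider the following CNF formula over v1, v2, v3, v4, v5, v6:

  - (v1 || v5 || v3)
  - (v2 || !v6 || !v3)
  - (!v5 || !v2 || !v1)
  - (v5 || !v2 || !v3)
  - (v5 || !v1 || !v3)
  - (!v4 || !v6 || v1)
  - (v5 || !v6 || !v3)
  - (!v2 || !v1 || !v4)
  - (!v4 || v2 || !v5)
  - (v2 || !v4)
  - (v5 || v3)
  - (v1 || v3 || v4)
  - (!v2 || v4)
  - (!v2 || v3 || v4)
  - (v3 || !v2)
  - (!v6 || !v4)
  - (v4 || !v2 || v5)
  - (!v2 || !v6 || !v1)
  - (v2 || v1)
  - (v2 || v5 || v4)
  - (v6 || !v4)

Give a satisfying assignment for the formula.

v1=T, v2=F, v3=T, v4=F, v5=T, v6=F

Set v1 = True and propagate.
Try v2 = False.
  then v4 is forced to False.
  then v5 is forced to True.
The remaining clauses are satisfied by v3 = True, v6 = False.
Every clause has at least one true literal under this assignment.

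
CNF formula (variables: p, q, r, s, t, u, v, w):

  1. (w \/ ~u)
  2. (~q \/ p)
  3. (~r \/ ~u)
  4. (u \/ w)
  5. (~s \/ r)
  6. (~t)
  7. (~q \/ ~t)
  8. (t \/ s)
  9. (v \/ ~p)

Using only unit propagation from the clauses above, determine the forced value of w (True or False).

True

Unit clause (~t) sets t = False.
In (t \/ s), t is now false; s must hold, so s = True.
(r \/ ~s): since s = True, the clause reduces to (r). r = True.
In (~u \/ ~r), ~r is now false; ~u must hold, so u = False.
From (u \/ w) and u = False: w = True.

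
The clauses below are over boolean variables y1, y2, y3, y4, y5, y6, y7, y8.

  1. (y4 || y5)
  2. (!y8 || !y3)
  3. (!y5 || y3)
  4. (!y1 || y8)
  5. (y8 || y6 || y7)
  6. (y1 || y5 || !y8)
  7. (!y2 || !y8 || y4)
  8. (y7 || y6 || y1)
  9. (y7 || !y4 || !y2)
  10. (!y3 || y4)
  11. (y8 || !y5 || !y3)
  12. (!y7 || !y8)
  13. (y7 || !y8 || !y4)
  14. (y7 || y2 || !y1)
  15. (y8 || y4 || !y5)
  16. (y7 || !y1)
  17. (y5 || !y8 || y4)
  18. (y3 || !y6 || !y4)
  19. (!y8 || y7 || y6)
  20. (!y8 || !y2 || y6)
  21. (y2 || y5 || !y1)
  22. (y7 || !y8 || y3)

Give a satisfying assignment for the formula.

Try y1 = False.
Set y2 = True and propagate.
Try y3 = True.
  then y8 is forced to False.
  then y4 is forced to True.
  then y7 is forced to True.
  then y5 is forced to False.
y6 is now unconstrained; take y6 = True.
Every clause has at least one true literal under this assignment.

y1 = 0  y2 = 1  y3 = 1  y4 = 1  y5 = 0  y6 = 1  y7 = 1  y8 = 0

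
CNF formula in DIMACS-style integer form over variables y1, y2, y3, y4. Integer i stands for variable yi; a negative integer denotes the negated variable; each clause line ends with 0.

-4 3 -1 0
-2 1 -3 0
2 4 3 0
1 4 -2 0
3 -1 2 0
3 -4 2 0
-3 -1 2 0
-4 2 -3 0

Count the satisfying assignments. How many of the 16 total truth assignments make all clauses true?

5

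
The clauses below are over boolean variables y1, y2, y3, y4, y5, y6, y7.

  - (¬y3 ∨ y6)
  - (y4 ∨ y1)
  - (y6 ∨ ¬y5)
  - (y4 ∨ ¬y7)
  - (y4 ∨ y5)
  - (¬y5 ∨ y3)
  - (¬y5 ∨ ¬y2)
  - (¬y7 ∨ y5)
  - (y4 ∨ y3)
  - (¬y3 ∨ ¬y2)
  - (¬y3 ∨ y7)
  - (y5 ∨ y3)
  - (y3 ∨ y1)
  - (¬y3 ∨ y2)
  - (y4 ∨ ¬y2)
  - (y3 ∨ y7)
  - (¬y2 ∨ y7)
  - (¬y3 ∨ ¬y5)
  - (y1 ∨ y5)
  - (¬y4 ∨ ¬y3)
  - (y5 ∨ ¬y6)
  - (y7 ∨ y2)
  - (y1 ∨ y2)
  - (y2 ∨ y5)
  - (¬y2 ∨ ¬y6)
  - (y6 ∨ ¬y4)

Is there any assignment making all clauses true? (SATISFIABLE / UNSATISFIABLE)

y3 = True:
  propagation gives y6=True, y2=False; an empty clause results — contradiction.
y3 = False:
  propagation gives y5=False; an empty clause results — contradiction.
Every branch closes, so no satisfying assignment exists.

UNSATISFIABLE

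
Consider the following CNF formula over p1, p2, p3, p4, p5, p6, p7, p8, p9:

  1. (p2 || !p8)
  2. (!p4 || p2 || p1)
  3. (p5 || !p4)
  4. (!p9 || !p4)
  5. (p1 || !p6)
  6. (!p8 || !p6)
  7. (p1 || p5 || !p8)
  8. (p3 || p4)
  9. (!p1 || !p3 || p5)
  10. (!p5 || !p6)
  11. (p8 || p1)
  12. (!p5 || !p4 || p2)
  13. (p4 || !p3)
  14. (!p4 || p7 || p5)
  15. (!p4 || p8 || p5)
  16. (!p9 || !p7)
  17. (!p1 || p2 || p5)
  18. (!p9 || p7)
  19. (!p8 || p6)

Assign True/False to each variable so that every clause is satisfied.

p1 = True, p2 = True, p3 = True, p4 = True, p5 = True, p6 = False, p7 = True, p8 = False, p9 = False

Check each clause:
  1. (p2 || !p8) — !p8 is true.
  2. (!p4 || p1 || p2) — p1 is true.
  3. (!p4 || p5) — p5 is true.
  4. (!p9 || !p4) — !p9 is true.
  5. (p1 || !p6) — p1 is true.
  6. (!p6 || !p8) — !p8 is true.
  7. (!p8 || p5 || p1) — !p8 is true.
  8. (p3 || p4) — p3 is true.
  9. (!p1 || !p3 || p5) — p5 is true.
  10. (!p5 || !p6) — !p6 is true.
  11. (p1 || p8) — p1 is true.
  12. (!p5 || !p4 || p2) — p2 is true.
  13. (p4 || !p3) — p4 is true.
  14. (p5 || !p4 || p7) — p5 is true.
  15. (p5 || !p4 || p8) — p5 is true.
  16. (!p9 || !p7) — !p9 is true.
  17. (p2 || !p1 || p5) — p2 is true.
  18. (p7 || !p9) — !p9 is true.
  19. (p6 || !p8) — !p8 is true.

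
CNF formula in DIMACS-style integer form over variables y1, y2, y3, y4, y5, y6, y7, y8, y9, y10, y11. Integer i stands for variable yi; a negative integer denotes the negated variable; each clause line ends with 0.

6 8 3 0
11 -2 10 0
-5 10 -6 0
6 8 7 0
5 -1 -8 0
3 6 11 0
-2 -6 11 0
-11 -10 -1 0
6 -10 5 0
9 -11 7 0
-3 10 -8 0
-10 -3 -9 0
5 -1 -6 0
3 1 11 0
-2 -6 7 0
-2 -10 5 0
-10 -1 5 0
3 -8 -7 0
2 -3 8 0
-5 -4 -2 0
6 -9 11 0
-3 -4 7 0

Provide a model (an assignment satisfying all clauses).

Pure literal: y4 appears only negated; assign y4 = False.
Set y1 = False and propagate.
Try y2 = False.
Try y3 = True.
  then y8 is forced to True.
  then y10 is forced to True.
  then y9 is forced to False.
The remaining clauses are satisfied by y5 = False, y6 = True, y7 = True, y11 = False.

y1=0, y2=0, y3=1, y4=0, y5=0, y6=1, y7=1, y8=1, y9=0, y10=1, y11=0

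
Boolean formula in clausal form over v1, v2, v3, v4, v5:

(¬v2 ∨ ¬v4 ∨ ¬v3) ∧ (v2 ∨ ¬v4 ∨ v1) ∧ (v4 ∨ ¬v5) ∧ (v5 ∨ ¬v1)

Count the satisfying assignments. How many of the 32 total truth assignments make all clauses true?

9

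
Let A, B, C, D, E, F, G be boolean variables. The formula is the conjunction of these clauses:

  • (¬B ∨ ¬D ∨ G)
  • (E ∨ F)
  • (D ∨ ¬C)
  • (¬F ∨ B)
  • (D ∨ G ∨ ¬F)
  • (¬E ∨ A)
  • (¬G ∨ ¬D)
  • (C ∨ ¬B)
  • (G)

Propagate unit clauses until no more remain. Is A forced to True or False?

(G) stands alone — G = True.
(¬G ∨ ¬D) with G = True leaves only ¬D, so D = False.
(D ∨ ¬C) with D = False leaves only ¬C, so C = False.
From (¬B ∨ C) and C = False: B = False.
(B ∨ ¬F) with B = False leaves only ¬F, so F = False.
(F ∨ E): since F = False, the clause reduces to (E). E = True.
From (¬E ∨ A) and E = True: A = True.

True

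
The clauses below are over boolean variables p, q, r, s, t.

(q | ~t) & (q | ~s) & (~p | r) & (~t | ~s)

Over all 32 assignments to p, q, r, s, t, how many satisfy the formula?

Case analysis on q and s:
  q=1, s=1: remaining (p,r,t) ∈ {(0,0,0); (0,1,0); (1,1,0)} — 3.
  q=1, s=0: t free; 3 ways for (p,r) × 2^1 = 6.
  q=0, s=1: a clause becomes empty — 0.
  q=0, s=0: remaining (p,r,t) ∈ {(0,0,0); (0,1,0); (1,1,0)} — 3.
Total: 3 + 6 + 0 + 3 = 12.

12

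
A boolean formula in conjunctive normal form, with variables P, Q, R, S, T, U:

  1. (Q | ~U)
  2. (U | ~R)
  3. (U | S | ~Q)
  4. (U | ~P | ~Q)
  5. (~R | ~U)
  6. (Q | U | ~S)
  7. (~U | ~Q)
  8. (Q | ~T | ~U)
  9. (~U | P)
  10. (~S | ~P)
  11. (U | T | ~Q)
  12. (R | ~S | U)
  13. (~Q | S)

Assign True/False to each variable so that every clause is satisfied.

P=T, Q=F, R=F, S=F, T=F, U=F

Check each clause:
  1. (Q | ~U) — ~U is true.
  2. (U | ~R) — ~R is true.
  3. (S | ~Q | U) — ~Q is true.
  4. (~P | U | ~Q) — ~Q is true.
  5. (~R | ~U) — ~U is true.
  6. (~S | U | Q) — ~S is true.
  7. (~U | ~Q) — ~U is true.
  8. (~U | ~T | Q) — ~U is true.
  9. (P | ~U) — P is true.
  10. (~S | ~P) — ~S is true.
  11. (T | ~Q | U) — ~Q is true.
  12. (R | U | ~S) — ~S is true.
  13. (~Q | S) — ~Q is true.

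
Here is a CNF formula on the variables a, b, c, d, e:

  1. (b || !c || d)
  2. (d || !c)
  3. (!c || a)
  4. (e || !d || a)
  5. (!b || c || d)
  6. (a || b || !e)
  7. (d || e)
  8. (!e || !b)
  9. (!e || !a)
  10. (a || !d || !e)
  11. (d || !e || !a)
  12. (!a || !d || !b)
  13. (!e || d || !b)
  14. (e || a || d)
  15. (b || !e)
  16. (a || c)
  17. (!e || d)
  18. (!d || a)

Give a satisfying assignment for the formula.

a=1, b=0, c=0, d=1, e=0

Try a = True.
  then e is forced to False.
  then d is forced to True.
  then b is forced to False.
c is now unconstrained; take c = False.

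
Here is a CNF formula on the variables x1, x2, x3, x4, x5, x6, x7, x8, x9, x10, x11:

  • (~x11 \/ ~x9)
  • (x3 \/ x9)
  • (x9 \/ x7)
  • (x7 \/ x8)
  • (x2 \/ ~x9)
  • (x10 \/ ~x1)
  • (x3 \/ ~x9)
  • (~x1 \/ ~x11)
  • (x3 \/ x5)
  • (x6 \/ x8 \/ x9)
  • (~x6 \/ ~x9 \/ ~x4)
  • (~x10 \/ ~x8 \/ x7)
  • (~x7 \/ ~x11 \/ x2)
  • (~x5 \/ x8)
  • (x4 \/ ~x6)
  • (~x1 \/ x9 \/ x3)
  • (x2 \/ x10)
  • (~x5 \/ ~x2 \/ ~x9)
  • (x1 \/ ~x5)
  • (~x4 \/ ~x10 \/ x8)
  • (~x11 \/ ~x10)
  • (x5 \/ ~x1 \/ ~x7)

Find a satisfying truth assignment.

x1=F, x2=T, x3=T, x4=T, x5=F, x6=F, x7=T, x8=F, x9=T, x10=F, x11=F

Pure literal: x3 appears only positively; assign x3 = True.
Pure literal: x11 appears only negated; assign x11 = False.
Try x1 = False.
  then x5 is forced to False.
Try x2 = True.
The remaining clauses are satisfied by x4 = True, x6 = False, x7 = True, x8 = False, x9 = True, x10 = False.
Every clause has at least one true literal under this assignment.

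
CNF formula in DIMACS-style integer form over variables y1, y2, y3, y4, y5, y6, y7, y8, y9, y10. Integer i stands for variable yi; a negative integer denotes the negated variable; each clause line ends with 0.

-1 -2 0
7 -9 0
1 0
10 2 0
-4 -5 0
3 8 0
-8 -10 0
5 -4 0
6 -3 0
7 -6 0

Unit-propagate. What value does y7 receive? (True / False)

(y1) is a unit clause: y1 = True.
From (!y2 || !y1) and y1 = True: y2 = False.
(y2 || y10) with y2 = False leaves only y10, so y10 = True.
In (!y8 || !y10), !y10 is now false; !y8 must hold, so y8 = False.
In (y3 || y8), y8 is now false; y3 must hold, so y3 = True.
From (!y3 || y6) and y3 = True: y6 = True.
(y7 || !y6) with y6 = True leaves only y7, so y7 = True.

True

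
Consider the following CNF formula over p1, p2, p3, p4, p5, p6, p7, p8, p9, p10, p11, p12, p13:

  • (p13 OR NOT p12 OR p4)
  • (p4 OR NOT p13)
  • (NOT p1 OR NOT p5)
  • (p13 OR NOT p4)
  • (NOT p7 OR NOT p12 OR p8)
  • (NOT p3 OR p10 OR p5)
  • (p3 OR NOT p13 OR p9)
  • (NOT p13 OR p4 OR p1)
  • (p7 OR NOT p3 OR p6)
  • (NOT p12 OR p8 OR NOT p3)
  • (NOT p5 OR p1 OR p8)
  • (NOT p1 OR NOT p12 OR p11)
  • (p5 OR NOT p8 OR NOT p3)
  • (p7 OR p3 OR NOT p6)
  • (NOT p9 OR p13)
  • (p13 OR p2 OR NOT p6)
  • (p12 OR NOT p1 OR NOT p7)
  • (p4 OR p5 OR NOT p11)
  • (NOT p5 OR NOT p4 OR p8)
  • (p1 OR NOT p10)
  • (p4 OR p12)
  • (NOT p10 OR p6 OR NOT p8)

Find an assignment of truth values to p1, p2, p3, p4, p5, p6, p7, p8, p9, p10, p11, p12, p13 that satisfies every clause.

Branch on p1: take p1 = False.
  then p10 is forced to False.
Set p2 = False and propagate.
Branch on p3: take p3 = True.
  then p5 is forced to True.
  then p8 is forced to True.
For the remaining variables, p4 = True, p6 = True, p7 = False, p9 = True, p11 = True, p12 = False, p13 = True works.

p1 = 0, p2 = 0, p3 = 1, p4 = 1, p5 = 1, p6 = 1, p7 = 0, p8 = 1, p9 = 1, p10 = 0, p11 = 1, p12 = 0, p13 = 1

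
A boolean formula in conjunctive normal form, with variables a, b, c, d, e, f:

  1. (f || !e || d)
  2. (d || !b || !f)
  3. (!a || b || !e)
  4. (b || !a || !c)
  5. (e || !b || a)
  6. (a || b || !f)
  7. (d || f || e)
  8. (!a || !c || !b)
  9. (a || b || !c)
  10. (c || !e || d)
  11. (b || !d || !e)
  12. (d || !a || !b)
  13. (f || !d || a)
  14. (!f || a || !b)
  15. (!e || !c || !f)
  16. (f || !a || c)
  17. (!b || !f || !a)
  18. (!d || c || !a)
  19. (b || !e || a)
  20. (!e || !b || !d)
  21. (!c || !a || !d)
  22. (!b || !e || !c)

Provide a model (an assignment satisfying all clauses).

a = T, b = F, c = F, d = F, e = F, f = T

Try a = True.
Set b = False and propagate.
  then e is forced to False.
  then c is forced to False.
  then f is forced to True.
  then d is forced to False.
Check each clause:
  1. (!e || f || d) — !e is true.
  2. (d || !b || !f) — !b is true.
  3. (b || !a || !e) — !e is true.
  4. (!c || !a || b) — !c is true.
  5. (a || e || !b) — a is true.
  6. (!f || a || b) — a is true.
  7. (e || f || d) — f is true.
  8. (!c || !b || !a) — !c is true.
  9. (a || b || !c) — a is true.
  10. (!e || c || d) — !e is true.
  11. (!d || b || !e) — !e is true.
  12. (!b || !a || d) — !b is true.
  13. (!d || f || a) — a is true.
  14. (a || !b || !f) — a is true.
  15. (!c || !e || !f) — !e is true.
  16. (f || !a || c) — f is true.
  17. (!f || !a || !b) — !b is true.
  18. (c || !a || !d) — !d is true.
  19. (a || !e || b) — a is true.
  20. (!e || !d || !b) — !e is true.
  21. (!a || !c || !d) — !d is true.
  22. (!e || !b || !c) — !e is true.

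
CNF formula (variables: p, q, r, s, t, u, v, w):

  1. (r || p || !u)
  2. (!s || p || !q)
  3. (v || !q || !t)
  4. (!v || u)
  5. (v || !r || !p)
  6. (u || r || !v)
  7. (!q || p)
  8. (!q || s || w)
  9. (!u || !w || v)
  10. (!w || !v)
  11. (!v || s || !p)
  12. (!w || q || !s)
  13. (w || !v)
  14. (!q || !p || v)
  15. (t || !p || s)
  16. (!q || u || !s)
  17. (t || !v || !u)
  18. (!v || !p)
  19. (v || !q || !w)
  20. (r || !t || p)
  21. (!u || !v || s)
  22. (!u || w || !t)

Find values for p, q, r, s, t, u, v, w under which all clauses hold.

p=T  q=F  r=F  s=T  t=F  u=F  v=F  w=F

Check each clause:
  1. (!u || r || p) — p is true.
  2. (!s || !q || p) — p is true.
  3. (v || !t || !q) — !t is true.
  4. (!v || u) — !v is true.
  5. (!p || !r || v) — !r is true.
  6. (r || u || !v) — !v is true.
  7. (p || !q) — p is true.
  8. (!q || w || s) — s is true.
  9. (!w || v || !u) — !w is true.
  10. (!v || !w) — !w is true.
  11. (!p || s || !v) — !v is true.
  12. (q || !w || !s) — !w is true.
  13. (!v || w) — !v is true.
  14. (!q || v || !p) — !q is true.
  15. (!p || s || t) — s is true.
  16. (!s || !q || u) — !q is true.
  17. (t || !u || !v) — !v is true.
  18. (!p || !v) — !v is true.
  19. (!q || v || !w) — !w is true.
  20. (!t || p || r) — p is true.
  21. (!v || s || !u) — !v is true.
  22. (w || !u || !t) — !u is true.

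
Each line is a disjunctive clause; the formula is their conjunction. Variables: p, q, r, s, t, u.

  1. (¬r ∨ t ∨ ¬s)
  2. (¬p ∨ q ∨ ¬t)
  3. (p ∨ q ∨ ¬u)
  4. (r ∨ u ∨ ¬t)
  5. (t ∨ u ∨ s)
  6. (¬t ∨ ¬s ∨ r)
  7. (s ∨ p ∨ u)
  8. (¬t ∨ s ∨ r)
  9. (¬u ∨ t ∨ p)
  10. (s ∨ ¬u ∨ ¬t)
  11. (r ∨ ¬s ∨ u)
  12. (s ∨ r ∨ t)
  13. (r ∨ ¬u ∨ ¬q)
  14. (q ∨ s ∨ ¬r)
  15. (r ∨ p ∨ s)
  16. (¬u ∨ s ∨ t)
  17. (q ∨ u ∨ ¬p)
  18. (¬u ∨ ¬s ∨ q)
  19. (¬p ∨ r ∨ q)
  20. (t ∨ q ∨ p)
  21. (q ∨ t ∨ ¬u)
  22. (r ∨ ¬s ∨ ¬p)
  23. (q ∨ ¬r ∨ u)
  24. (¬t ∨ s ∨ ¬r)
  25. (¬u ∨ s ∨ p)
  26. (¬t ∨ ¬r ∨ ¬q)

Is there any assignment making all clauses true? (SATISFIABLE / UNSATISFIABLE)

UNSATISFIABLE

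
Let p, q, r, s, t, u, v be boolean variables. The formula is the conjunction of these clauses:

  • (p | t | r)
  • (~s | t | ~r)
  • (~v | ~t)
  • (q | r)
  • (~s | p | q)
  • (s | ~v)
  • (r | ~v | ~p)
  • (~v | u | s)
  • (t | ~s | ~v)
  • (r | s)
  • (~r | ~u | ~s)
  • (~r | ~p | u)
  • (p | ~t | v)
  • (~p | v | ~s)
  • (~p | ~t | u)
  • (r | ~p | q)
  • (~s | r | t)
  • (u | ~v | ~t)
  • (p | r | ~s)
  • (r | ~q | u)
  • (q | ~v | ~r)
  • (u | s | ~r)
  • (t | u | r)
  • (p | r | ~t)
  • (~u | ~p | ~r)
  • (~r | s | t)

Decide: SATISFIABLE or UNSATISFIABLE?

r = True:
  s = True:
    propagation gives t=True, v=False, u=False, p=False; an empty clause results — contradiction.
  s = False:
    propagation gives v=False, u=True, p=False, t=False; an empty clause results — contradiction.
r = False:
  propagation gives q=True, s=True, t=True, v=False; an empty clause results — contradiction.
Every branch closes, so no satisfying assignment exists.

UNSATISFIABLE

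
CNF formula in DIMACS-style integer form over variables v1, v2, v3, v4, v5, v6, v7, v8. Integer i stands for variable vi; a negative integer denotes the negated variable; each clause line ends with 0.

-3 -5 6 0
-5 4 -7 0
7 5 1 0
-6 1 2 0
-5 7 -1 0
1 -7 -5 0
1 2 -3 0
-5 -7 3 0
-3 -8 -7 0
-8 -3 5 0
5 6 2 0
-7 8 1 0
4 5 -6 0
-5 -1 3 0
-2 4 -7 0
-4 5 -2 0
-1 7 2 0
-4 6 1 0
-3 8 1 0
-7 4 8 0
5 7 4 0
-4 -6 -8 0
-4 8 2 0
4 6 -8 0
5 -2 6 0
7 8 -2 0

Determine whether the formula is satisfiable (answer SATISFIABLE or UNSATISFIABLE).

SATISFIABLE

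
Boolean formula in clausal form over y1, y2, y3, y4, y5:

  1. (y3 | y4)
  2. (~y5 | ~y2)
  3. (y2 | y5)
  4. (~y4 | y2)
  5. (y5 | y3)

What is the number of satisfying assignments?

6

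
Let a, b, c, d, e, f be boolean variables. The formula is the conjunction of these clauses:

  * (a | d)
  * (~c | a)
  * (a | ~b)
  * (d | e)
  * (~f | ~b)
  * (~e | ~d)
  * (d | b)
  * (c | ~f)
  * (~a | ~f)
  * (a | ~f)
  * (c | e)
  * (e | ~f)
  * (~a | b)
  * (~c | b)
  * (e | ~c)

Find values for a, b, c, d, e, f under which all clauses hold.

a=T, b=T, c=F, d=F, e=T, f=F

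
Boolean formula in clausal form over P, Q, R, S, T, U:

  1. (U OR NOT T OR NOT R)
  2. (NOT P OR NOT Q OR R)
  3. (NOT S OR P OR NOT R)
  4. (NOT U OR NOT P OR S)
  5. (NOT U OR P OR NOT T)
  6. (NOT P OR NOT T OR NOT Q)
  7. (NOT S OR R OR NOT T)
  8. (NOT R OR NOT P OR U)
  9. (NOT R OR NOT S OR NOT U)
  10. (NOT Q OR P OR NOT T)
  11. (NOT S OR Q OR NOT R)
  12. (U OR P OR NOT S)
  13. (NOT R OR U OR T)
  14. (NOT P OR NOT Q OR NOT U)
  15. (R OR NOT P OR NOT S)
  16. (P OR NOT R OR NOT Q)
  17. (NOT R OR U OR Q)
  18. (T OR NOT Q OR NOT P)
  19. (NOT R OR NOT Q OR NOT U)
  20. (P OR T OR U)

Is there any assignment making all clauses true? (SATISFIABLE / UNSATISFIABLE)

SATISFIABLE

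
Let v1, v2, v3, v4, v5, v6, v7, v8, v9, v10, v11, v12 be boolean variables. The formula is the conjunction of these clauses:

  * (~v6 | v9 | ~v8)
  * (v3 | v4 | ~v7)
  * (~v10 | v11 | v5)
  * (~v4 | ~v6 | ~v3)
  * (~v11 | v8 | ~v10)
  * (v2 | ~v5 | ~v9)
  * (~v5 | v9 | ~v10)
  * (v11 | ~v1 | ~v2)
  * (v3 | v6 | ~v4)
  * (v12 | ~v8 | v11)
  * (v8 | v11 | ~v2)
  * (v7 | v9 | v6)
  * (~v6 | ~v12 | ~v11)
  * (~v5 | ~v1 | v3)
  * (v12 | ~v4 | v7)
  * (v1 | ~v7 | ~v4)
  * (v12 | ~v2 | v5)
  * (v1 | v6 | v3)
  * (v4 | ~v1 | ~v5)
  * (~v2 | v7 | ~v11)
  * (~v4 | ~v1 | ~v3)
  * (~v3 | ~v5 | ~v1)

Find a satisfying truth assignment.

v1 = 1  v2 = 0  v3 = 0  v4 = 0  v5 = 0  v6 = 0  v7 = 0  v8 = 0  v9 = 1  v10 = 0  v11 = 0  v12 = 0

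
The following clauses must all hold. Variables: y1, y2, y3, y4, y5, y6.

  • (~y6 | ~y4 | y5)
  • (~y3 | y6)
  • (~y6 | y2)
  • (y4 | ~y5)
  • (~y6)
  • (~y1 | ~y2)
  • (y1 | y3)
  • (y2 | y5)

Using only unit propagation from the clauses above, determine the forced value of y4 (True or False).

True

Unit clause (~y6) sets y6 = False.
In (~y3 | y6), y6 is now false; ~y3 must hold, so y3 = False.
In (y3 | y1), y3 is now false; y1 must hold, so y1 = True.
(~y2 | ~y1) with y1 = True leaves only ~y2, so y2 = False.
From (y2 | y5) and y2 = False: y5 = True.
(y4 | ~y5): since y5 = True, the clause reduces to (y4). y4 = True.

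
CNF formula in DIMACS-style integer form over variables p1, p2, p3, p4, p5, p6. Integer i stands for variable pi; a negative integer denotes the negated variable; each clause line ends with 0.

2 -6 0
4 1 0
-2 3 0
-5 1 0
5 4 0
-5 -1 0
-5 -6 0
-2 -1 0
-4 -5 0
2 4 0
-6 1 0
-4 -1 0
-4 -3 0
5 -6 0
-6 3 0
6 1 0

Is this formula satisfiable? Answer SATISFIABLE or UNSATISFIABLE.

UNSATISFIABLE

p1 = True:
  propagation gives p5=False, p4=True; an empty clause results — contradiction.
p1 = False:
  propagation gives p4=True, p5=False, p6=False; an empty clause results — contradiction.
Every branch closes, so no satisfying assignment exists.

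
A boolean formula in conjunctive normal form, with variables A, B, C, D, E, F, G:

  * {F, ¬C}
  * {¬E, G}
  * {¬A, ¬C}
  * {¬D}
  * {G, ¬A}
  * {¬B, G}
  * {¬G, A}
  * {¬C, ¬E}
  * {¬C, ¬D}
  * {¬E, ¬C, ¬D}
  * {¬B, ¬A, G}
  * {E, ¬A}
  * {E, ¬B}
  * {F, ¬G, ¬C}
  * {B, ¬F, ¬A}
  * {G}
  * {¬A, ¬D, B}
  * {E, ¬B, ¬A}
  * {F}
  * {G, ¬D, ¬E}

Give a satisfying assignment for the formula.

A=1, B=1, C=0, D=0, E=1, F=1, G=1

Check each clause:
  1. {F, ¬C} — ¬C is true.
  2. {G, ¬E} — G is true.
  3. {¬C, ¬A} — ¬C is true.
  4. {¬D} — ¬D is true.
  5. {¬A, G} — G is true.
  6. {G, ¬B} — G is true.
  7. {A, ¬G} — A is true.
  8. {¬E, ¬C} — ¬C is true.
  9. {¬C, ¬D} — ¬D is true.
  10. {¬D, ¬C, ¬E} — ¬D is true.
  11. {G, ¬B, ¬A} — G is true.
  12. {¬A, E} — E is true.
  13. {E, ¬B} — E is true.
  14. {¬G, F, ¬C} — ¬C is true.
  15. {¬A, ¬F, B} — B is true.
  16. {G} — G is true.
  17. {¬D, ¬A, B} — B is true.
  18. {E, ¬A, ¬B} — E is true.
  19. {F} — F is true.
  20. {¬D, G, ¬E} — ¬D is true.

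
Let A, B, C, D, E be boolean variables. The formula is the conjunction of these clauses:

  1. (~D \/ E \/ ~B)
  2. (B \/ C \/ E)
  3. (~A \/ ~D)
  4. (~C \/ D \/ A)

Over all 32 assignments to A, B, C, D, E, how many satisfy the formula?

15

Case analysis on D and A:
  D=1, A=1: a clause becomes empty — 0.
  D=1, A=0: 5 of the 8 assignments to (B,C,E) work.
  D=0, A=1: 7 of the 8 assignments to (B,C,E) work.
  D=0, A=0: remaining (B,C,E) ∈ {(0,0,1); (1,0,0); (1,0,1)} — 3.
Total: 0 + 5 + 7 + 3 = 15.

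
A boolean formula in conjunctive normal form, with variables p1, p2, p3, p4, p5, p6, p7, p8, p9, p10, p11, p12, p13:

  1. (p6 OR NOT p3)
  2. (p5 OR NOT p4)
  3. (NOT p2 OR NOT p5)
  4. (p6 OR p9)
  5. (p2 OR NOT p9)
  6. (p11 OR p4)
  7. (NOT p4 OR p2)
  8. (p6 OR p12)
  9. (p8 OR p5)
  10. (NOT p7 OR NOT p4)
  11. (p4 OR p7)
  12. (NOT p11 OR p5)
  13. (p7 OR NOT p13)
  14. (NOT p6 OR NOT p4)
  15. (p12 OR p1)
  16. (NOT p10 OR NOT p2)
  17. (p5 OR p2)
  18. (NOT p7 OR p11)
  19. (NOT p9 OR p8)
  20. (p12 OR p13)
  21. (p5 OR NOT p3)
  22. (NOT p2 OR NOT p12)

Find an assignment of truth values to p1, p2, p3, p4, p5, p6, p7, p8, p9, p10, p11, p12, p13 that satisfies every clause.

p1=F  p2=F  p3=T  p4=F  p5=T  p6=T  p7=T  p8=F  p9=F  p10=F  p11=T  p12=T  p13=F

Check each clause:
  1. (NOT p3 OR p6) — p6 is true.
  2. (NOT p4 OR p5) — NOT p4 is true.
  3. (NOT p5 OR NOT p2) — NOT p2 is true.
  4. (p9 OR p6) — p6 is true.
  5. (p2 OR NOT p9) — NOT p9 is true.
  6. (p11 OR p4) — p11 is true.
  7. (p2 OR NOT p4) — NOT p4 is true.
  8. (p6 OR p12) — p12 is true.
  9. (p8 OR p5) — p5 is true.
  10. (NOT p4 OR NOT p7) — NOT p4 is true.
  11. (p4 OR p7) — p7 is true.
  12. (NOT p11 OR p5) — p5 is true.
  13. (p7 OR NOT p13) — NOT p13 is true.
  14. (NOT p4 OR NOT p6) — NOT p4 is true.
  15. (p12 OR p1) — p12 is true.
  16. (NOT p10 OR NOT p2) — NOT p2 is true.
  17. (p5 OR p2) — p5 is true.
  18. (p11 OR NOT p7) — p11 is true.
  19. (p8 OR NOT p9) — NOT p9 is true.
  20. (p13 OR p12) — p12 is true.
  21. (NOT p3 OR p5) — p5 is true.
  22. (NOT p12 OR NOT p2) — NOT p2 is true.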